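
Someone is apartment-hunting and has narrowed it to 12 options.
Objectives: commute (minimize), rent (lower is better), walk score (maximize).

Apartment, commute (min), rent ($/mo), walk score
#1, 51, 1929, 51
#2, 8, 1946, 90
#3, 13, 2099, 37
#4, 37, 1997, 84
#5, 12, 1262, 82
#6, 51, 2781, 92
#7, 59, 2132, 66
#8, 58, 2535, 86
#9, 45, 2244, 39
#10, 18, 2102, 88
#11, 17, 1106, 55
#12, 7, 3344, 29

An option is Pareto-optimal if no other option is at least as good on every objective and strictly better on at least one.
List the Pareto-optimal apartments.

#2, #5, #6, #11, #12

#1: dominated by #5 (commute 12≤51, rent 1262≤1929, walk score 82≥51).
#2: not dominated.
#3: dominated by #2 (commute 8≤13, rent 1946≤2099, walk score 90≥37).
#4: dominated by #2 (commute 8≤37, rent 1946≤1997, walk score 90≥84).
#5: not dominated.
#6: not dominated (best walk score).
#7: dominated by #2 (commute 8≤59, rent 1946≤2132, walk score 90≥66).
#8: dominated by #2 (commute 8≤58, rent 1946≤2535, walk score 90≥86).
#9: dominated by #2 (commute 8≤45, rent 1946≤2244, walk score 90≥39).
#10: dominated by #2 (commute 8≤18, rent 1946≤2102, walk score 90≥88).
#11: not dominated (best rent).
#12: not dominated (best commute).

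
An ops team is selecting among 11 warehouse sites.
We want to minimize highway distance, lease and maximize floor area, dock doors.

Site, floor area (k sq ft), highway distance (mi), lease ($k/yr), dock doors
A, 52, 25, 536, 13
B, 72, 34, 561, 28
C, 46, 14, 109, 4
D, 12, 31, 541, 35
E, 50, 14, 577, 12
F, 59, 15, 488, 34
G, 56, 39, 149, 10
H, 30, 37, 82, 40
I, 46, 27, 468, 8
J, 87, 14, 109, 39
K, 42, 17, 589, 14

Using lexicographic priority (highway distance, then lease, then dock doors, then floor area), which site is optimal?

First minimize highway distance: best is 14, kept {C, E, J}.
Then minimize lease: best is 109, kept {C, J}.
Then maximize dock doors: best is 39, kept {J}.

J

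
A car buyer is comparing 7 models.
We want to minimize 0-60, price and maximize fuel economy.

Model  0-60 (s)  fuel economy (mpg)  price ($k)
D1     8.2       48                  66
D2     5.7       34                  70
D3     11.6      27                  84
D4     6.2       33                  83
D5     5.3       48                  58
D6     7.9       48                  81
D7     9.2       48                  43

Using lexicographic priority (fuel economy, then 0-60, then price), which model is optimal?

D5

First maximize fuel economy: best is 48, kept {D1, D5, D6, D7}.
Then minimize 0-60: best is 5.3, kept {D5}.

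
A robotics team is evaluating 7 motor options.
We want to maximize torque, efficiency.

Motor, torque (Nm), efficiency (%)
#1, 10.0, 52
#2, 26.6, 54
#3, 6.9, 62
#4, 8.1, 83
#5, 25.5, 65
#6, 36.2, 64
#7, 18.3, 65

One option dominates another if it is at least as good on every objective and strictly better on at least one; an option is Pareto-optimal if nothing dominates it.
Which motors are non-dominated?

#1: dominated by #2 (torque 26.6≥10.0, efficiency 54≥52).
#2: dominated by #6 (torque 36.2≥26.6, efficiency 64≥54).
#3: dominated by #4 (torque 8.1≥6.9, efficiency 83≥62).
#4: not dominated (best efficiency).
#5: not dominated.
#6: not dominated (best torque).
#7: dominated by #5 (torque 25.5≥18.3, efficiency 65≥65).

#4, #5, #6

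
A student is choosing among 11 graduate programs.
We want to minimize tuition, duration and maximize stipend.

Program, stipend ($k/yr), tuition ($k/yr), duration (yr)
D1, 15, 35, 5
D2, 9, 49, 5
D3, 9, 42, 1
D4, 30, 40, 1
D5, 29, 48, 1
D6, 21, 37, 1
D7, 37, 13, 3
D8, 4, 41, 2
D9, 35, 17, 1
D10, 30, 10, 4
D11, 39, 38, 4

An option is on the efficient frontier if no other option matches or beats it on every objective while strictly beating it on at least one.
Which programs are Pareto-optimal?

D7, D9, D10, D11

D1: dominated by D7 (stipend 37≥15, tuition 13≤35, duration 3≤5).
D2: dominated by D1 (stipend 15≥9, tuition 35≤49, duration 5≤5).
D3: dominated by D4 (stipend 30≥9, tuition 40≤42, duration 1≤1).
D4: dominated by D9 (stipend 35≥30, tuition 17≤40, duration 1≤1).
D5: dominated by D4 (stipend 30≥29, tuition 40≤48, duration 1≤1).
D6: dominated by D9 (stipend 35≥21, tuition 17≤37, duration 1≤1).
D7: not dominated.
D8: dominated by D4 (stipend 30≥4, tuition 40≤41, duration 1≤2).
D9: not dominated.
D10: not dominated (best tuition).
D11: not dominated (best stipend).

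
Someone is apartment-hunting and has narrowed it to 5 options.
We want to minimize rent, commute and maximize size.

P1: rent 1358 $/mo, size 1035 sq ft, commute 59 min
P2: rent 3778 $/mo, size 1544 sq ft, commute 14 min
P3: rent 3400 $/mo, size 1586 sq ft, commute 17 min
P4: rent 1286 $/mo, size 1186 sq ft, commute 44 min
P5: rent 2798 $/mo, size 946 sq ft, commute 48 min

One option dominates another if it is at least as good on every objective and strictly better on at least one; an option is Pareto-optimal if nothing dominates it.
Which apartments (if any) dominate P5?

P4

P4: rent 1286≤2798, size 1186≥946, commute 44≤48 — dominates P5.
Others (P1, P2, P3) are each worse than P5 on at least one objective.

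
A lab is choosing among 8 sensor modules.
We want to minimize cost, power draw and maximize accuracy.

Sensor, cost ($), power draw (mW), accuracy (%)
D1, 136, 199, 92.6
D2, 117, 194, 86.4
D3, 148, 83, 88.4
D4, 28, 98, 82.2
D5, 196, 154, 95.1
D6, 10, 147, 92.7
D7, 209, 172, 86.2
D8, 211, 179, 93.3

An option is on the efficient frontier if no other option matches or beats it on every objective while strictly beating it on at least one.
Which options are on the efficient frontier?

D1: dominated by D6 (cost 10≤136, power draw 147≤199, accuracy 92.7≥92.6).
D2: dominated by D6 (cost 10≤117, power draw 147≤194, accuracy 92.7≥86.4).
D3: not dominated (best power draw).
D4: not dominated.
D5: not dominated (best accuracy).
D6: not dominated (best cost).
D7: dominated by D3 (cost 148≤209, power draw 83≤172, accuracy 88.4≥86.2).
D8: dominated by D5 (cost 196≤211, power draw 154≤179, accuracy 95.1≥93.3).

D3, D4, D5, D6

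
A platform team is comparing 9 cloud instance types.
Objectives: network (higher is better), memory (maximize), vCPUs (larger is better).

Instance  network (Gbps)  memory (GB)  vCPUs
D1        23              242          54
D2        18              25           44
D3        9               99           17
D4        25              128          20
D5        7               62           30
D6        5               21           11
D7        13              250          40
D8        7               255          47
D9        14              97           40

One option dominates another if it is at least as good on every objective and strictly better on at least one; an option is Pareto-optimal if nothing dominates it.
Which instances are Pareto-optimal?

D1: not dominated (best vCPUs).
D2: dominated by D1 (network 23≥18, memory 242≥25, vCPUs 54≥44).
D3: dominated by D1 (network 23≥9, memory 242≥99, vCPUs 54≥17).
D4: not dominated (best network).
D5: dominated by D1 (network 23≥7, memory 242≥62, vCPUs 54≥30).
D6: dominated by D1 (network 23≥5, memory 242≥21, vCPUs 54≥11).
D7: not dominated.
D8: not dominated (best memory).
D9: dominated by D1 (network 23≥14, memory 242≥97, vCPUs 54≥40).

D1, D4, D7, D8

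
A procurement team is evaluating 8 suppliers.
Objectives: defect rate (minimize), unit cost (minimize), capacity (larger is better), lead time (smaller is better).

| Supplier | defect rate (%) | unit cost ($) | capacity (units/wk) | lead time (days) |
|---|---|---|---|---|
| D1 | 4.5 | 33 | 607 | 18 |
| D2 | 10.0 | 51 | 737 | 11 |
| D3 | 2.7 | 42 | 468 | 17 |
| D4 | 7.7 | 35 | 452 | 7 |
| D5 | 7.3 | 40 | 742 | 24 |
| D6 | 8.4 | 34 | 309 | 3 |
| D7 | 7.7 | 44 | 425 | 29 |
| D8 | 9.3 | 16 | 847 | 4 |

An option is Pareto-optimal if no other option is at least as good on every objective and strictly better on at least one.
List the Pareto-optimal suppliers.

D1, D3, D4, D5, D6, D8

D1: not dominated.
D2: dominated by D8 (defect rate 9.3≤10.0, unit cost 16≤51, capacity 847≥737, lead time 4≤11).
D3: not dominated (best defect rate).
D4: not dominated.
D5: not dominated.
D6: not dominated (best lead time).
D7: dominated by D1 (defect rate 4.5≤7.7, unit cost 33≤44, capacity 607≥425, lead time 18≤29).
D8: not dominated (best unit cost).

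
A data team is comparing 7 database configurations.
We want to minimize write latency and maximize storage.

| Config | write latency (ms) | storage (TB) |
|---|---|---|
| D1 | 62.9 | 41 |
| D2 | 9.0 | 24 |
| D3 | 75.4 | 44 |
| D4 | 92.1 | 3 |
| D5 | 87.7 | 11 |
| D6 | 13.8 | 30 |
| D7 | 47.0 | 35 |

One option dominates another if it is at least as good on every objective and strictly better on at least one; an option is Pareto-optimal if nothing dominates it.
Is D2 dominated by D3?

D3 vs D2: D3 is worse on write latency (75.4 vs 9.0), so it does not dominate D2.

No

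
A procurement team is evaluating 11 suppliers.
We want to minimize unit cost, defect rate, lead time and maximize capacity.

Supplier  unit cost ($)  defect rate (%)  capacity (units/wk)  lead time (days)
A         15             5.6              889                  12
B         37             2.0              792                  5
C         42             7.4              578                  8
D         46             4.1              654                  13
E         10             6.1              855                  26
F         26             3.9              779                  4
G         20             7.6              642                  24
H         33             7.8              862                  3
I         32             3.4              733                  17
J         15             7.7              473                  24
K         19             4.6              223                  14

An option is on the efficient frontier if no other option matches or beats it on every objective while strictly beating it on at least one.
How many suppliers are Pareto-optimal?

A: not dominated (best capacity).
B: not dominated (best defect rate).
C: dominated by B (unit cost 37≤42, defect rate 2.0≤7.4, capacity 792≥578, lead time 5≤8).
D: dominated by B (unit cost 37≤46, defect rate 2.0≤4.1, capacity 792≥654, lead time 5≤13).
E: not dominated (best unit cost).
F: not dominated.
G: dominated by A (unit cost 15≤20, defect rate 5.6≤7.6, capacity 889≥642, lead time 12≤24).
H: not dominated (best lead time).
I: not dominated.
J: dominated by A (unit cost 15≤15, defect rate 5.6≤7.7, capacity 889≥473, lead time 12≤24).
K: not dominated.
Pareto-optimal: A, B, E, F, H, I, K → 7.

7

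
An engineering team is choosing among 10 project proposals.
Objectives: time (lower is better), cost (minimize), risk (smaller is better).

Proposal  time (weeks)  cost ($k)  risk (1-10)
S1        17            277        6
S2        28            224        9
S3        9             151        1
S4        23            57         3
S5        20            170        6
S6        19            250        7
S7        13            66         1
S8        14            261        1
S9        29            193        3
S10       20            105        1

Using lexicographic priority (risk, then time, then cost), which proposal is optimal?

First minimize risk: best is 1, kept {S3, S7, S8, S10}.
Then minimize time: best is 9, kept {S3}.

S3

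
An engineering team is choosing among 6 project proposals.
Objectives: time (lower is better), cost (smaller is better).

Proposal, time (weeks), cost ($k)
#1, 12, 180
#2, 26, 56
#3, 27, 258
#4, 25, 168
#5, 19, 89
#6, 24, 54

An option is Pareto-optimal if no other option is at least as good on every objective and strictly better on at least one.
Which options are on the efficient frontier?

#1: not dominated (best time).
#2: dominated by #6 (time 24≤26, cost 54≤56).
#3: dominated by #1 (time 12≤27, cost 180≤258).
#4: dominated by #5 (time 19≤25, cost 89≤168).
#5: not dominated.
#6: not dominated (best cost).

#1, #5, #6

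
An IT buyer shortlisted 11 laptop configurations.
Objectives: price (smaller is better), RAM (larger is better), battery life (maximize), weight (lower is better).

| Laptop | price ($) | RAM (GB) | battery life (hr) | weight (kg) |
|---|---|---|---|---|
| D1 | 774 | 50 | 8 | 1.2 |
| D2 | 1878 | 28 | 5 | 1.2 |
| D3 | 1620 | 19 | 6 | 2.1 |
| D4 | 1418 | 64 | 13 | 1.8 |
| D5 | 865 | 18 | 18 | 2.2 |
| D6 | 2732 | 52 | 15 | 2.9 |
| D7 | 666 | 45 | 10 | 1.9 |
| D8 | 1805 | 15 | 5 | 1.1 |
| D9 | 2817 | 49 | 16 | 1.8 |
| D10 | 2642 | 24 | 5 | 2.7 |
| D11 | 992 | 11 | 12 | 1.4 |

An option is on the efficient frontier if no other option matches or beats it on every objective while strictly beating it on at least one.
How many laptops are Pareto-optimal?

8

D1: not dominated.
D2: dominated by D1 (price 774≤1878, RAM 50≥28, battery life 8≥5, weight 1.2≤1.2).
D3: dominated by D1 (price 774≤1620, RAM 50≥19, battery life 8≥6, weight 1.2≤2.1).
D4: not dominated (best RAM).
D5: not dominated (best battery life).
D6: not dominated.
D7: not dominated (best price).
D8: not dominated (best weight).
D9: not dominated.
D10: dominated by D1 (price 774≤2642, RAM 50≥24, battery life 8≥5, weight 1.2≤2.7).
D11: not dominated.
Pareto-optimal: D1, D4, D5, D6, D7, D8, D9, D11 → 8.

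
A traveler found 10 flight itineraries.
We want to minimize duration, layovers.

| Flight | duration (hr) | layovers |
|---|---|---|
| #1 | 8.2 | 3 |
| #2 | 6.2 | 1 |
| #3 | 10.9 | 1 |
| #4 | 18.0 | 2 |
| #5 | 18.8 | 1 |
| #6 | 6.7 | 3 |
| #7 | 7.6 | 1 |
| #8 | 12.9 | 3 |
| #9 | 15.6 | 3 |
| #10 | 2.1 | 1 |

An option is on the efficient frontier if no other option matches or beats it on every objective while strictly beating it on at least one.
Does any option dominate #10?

#1: worse on duration (8.2 vs 2.1).
#2: worse on duration (6.2 vs 2.1).
#3: worse on duration (10.9 vs 2.1).
#4: worse on duration (18.0 vs 2.1).
#5: worse on duration (18.8 vs 2.1).
#6: worse on duration (6.7 vs 2.1).
#7: worse on duration (7.6 vs 2.1).
#8: worse on duration (12.9 vs 2.1).
#9: worse on duration (15.6 vs 2.1).
No option is at least as good as #10 on every objective and strictly better on one.

No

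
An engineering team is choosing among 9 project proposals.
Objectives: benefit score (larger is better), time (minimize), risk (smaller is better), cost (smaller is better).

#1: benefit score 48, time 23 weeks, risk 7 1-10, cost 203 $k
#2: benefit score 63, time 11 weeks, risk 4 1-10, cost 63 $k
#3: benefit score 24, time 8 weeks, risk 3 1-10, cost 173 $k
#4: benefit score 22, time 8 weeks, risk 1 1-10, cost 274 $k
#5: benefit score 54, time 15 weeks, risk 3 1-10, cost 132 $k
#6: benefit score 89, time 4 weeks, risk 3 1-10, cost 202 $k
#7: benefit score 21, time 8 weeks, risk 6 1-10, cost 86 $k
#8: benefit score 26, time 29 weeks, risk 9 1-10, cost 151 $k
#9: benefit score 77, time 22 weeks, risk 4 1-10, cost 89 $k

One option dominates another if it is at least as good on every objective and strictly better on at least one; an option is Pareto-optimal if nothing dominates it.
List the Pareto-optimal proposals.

#2, #3, #4, #5, #6, #7, #9

#1: dominated by #2 (benefit score 63≥48, time 11≤23, risk 4≤7, cost 63≤203).
#2: not dominated (best cost).
#3: not dominated.
#4: not dominated (best risk).
#5: not dominated.
#6: not dominated (best benefit score).
#7: not dominated.
#8: dominated by #2 (benefit score 63≥26, time 11≤29, risk 4≤9, cost 63≤151).
#9: not dominated.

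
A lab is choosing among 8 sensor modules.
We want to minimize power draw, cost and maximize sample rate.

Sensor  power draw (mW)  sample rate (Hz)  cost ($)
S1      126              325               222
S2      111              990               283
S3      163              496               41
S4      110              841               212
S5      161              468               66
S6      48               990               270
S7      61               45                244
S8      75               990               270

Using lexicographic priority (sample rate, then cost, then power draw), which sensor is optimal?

First maximize sample rate: best is 990, kept {S2, S6, S8}.
Then minimize cost: best is 270, kept {S6, S8}.
Then minimize power draw: best is 48, kept {S6}.

S6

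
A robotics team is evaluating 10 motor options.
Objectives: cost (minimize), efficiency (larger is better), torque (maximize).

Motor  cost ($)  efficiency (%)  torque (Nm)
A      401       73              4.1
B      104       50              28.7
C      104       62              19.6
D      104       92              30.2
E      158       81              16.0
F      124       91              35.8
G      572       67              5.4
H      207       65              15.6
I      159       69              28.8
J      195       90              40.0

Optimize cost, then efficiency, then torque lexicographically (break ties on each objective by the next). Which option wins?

D

First minimize cost: best is 104, kept {B, C, D}.
Then maximize efficiency: best is 92, kept {D}.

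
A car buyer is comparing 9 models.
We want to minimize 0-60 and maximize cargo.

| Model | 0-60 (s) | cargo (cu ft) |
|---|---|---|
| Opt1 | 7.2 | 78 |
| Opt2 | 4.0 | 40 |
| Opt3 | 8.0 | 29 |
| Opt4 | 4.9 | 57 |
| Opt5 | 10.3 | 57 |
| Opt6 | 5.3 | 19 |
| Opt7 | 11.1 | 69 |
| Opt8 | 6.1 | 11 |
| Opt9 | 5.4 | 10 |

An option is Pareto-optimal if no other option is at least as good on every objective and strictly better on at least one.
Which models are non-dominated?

Opt1: not dominated (best cargo).
Opt2: not dominated (best 0-60).
Opt3: dominated by Opt1 (0-60 7.2≤8.0, cargo 78≥29).
Opt4: not dominated.
Opt5: dominated by Opt1 (0-60 7.2≤10.3, cargo 78≥57).
Opt6: dominated by Opt2 (0-60 4.0≤5.3, cargo 40≥19).
Opt7: dominated by Opt1 (0-60 7.2≤11.1, cargo 78≥69).
Opt8: dominated by Opt2 (0-60 4.0≤6.1, cargo 40≥11).
Opt9: dominated by Opt2 (0-60 4.0≤5.4, cargo 40≥10).

Opt1, Opt2, Opt4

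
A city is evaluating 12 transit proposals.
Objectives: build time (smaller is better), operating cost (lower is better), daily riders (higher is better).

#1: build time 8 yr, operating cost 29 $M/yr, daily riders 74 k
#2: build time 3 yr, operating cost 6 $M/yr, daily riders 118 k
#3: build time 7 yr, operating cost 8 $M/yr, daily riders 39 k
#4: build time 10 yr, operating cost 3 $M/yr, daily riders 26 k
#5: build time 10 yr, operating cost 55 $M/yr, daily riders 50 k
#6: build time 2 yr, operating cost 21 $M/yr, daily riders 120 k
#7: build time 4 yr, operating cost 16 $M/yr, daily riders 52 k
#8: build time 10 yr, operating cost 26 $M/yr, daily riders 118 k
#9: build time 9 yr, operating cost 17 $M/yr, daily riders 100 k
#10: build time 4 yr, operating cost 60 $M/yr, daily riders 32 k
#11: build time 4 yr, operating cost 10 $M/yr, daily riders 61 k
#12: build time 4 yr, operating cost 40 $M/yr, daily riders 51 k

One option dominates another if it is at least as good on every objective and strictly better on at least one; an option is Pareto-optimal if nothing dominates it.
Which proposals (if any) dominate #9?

#2: build time 3≤9, operating cost 6≤17, daily riders 118≥100 — dominates #9.
Others (#1, #3, #4, #5, #6, #7, #8, #10, #11, #12) are each worse than #9 on at least one objective.

#2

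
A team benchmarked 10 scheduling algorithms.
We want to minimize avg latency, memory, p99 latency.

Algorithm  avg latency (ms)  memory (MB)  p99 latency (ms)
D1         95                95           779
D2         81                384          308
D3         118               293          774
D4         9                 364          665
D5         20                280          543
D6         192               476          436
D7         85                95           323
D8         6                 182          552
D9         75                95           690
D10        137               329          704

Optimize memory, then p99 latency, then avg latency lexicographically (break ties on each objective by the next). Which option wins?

First minimize memory: best is 95, kept {D1, D7, D9}.
Then minimize p99 latency: best is 323, kept {D7}.

D7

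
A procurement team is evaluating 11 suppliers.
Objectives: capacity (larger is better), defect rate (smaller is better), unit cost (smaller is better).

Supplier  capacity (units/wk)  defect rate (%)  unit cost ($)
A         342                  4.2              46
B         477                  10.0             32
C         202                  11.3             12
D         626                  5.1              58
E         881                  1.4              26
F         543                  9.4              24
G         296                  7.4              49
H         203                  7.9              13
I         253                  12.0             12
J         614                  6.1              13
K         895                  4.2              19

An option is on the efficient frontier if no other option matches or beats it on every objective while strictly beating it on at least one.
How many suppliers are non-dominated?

5

A: dominated by E (capacity 881≥342, defect rate 1.4≤4.2, unit cost 26≤46).
B: dominated by E (capacity 881≥477, defect rate 1.4≤10.0, unit cost 26≤32).
C: not dominated.
D: dominated by E (capacity 881≥626, defect rate 1.4≤5.1, unit cost 26≤58).
E: not dominated (best defect rate).
F: dominated by J (capacity 614≥543, defect rate 6.1≤9.4, unit cost 13≤24).
G: dominated by A (capacity 342≥296, defect rate 4.2≤7.4, unit cost 46≤49).
H: dominated by J (capacity 614≥203, defect rate 6.1≤7.9, unit cost 13≤13).
I: not dominated.
J: not dominated.
K: not dominated (best capacity).
Pareto-optimal: C, E, I, J, K → 5.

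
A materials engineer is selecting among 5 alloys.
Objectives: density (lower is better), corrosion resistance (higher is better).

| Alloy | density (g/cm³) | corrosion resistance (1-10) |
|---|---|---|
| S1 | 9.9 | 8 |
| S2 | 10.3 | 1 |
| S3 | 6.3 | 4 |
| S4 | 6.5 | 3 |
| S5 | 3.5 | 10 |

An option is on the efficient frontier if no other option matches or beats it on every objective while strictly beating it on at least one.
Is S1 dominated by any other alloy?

Yes

S5 vs S1: density 3.5≤9.9, corrosion resistance 10≥8 — S5 is at least as good on every objective and strictly better on at least one, so S5 dominates S1.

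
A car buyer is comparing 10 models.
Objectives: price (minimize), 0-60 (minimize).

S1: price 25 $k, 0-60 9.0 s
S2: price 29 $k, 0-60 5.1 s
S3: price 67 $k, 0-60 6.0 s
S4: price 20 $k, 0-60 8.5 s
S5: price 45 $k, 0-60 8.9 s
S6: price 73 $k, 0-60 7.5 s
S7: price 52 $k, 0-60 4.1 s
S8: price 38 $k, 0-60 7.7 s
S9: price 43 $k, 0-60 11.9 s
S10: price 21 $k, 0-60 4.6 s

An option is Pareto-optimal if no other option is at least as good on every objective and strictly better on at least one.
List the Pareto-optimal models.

S4, S7, S10

S1: dominated by S4 (price 20≤25, 0-60 8.5≤9.0).
S2: dominated by S10 (price 21≤29, 0-60 4.6≤5.1).
S3: dominated by S2 (price 29≤67, 0-60 5.1≤6.0).
S4: not dominated (best price).
S5: dominated by S2 (price 29≤45, 0-60 5.1≤8.9).
S6: dominated by S2 (price 29≤73, 0-60 5.1≤7.5).
S7: not dominated (best 0-60).
S8: dominated by S2 (price 29≤38, 0-60 5.1≤7.7).
S9: dominated by S1 (price 25≤43, 0-60 9.0≤11.9).
S10: not dominated.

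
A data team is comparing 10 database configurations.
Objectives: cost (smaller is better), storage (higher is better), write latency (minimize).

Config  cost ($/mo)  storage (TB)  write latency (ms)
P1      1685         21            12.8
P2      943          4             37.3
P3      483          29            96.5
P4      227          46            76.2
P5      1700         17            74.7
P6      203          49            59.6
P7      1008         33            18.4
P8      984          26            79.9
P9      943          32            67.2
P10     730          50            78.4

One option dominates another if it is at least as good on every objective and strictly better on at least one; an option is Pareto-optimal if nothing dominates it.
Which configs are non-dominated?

P1, P2, P6, P7, P10

P1: not dominated (best write latency).
P2: not dominated.
P3: dominated by P4 (cost 227≤483, storage 46≥29, write latency 76.2≤96.5).
P4: dominated by P6 (cost 203≤227, storage 49≥46, write latency 59.6≤76.2).
P5: dominated by P1 (cost 1685≤1700, storage 21≥17, write latency 12.8≤74.7).
P6: not dominated (best cost).
P7: not dominated.
P8: dominated by P4 (cost 227≤984, storage 46≥26, write latency 76.2≤79.9).
P9: dominated by P6 (cost 203≤943, storage 49≥32, write latency 59.6≤67.2).
P10: not dominated (best storage).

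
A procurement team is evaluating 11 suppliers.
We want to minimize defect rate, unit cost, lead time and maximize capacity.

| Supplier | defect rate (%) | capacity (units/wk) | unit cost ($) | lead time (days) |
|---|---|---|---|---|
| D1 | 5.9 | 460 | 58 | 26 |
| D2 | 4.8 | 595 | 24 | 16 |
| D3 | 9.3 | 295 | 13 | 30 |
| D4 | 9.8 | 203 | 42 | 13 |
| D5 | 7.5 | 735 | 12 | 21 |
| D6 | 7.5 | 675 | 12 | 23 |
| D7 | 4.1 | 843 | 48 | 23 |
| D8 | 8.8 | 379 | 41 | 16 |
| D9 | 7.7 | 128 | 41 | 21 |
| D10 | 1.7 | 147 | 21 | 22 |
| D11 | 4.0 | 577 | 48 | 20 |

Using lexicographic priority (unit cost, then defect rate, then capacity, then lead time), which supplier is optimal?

First minimize unit cost: best is 12, kept {D5, D6}.
Then minimize defect rate: best is 7.5, kept {D5, D6}.
Then maximize capacity: best is 735, kept {D5}.

D5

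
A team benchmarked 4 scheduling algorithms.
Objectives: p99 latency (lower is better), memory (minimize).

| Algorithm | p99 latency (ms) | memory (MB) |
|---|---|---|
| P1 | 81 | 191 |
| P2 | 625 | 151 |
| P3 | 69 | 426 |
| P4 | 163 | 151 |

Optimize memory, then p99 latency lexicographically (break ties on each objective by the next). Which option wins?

First minimize memory: best is 151, kept {P2, P4}.
Then minimize p99 latency: best is 163, kept {P4}.

P4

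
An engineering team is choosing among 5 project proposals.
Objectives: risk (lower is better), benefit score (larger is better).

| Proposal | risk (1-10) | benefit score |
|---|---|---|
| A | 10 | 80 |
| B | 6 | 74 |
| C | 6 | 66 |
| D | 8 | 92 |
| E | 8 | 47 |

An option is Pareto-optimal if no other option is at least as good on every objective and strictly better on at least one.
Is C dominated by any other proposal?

Yes

B vs C: risk 6≤6, benefit score 74≥66 — B is at least as good on every objective and strictly better on at least one, so B dominates C.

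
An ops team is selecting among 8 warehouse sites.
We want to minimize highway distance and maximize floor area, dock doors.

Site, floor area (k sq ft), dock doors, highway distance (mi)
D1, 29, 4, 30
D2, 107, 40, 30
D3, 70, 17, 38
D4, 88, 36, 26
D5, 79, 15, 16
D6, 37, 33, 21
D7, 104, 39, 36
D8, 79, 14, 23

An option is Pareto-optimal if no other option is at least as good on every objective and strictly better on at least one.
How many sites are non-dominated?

D1: dominated by D2 (floor area 107≥29, dock doors 40≥4, highway distance 30≤30).
D2: not dominated (best floor area).
D3: dominated by D2 (floor area 107≥70, dock doors 40≥17, highway distance 30≤38).
D4: not dominated.
D5: not dominated (best highway distance).
D6: not dominated.
D7: dominated by D2 (floor area 107≥104, dock doors 40≥39, highway distance 30≤36).
D8: dominated by D5 (floor area 79≥79, dock doors 15≥14, highway distance 16≤23).
Pareto-optimal: D2, D4, D5, D6 → 4.

4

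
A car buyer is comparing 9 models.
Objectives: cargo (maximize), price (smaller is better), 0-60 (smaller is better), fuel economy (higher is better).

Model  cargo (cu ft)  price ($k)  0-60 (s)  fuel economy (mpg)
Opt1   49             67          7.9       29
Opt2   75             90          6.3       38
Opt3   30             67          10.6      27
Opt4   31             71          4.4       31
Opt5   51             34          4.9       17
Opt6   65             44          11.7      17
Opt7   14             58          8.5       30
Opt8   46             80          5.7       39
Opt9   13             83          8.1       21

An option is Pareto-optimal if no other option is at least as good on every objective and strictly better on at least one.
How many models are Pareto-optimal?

Opt1: not dominated.
Opt2: not dominated (best cargo).
Opt3: dominated by Opt1 (cargo 49≥30, price 67≤67, 0-60 7.9≤10.6, fuel economy 29≥27).
Opt4: not dominated (best 0-60).
Opt5: not dominated (best price).
Opt6: not dominated.
Opt7: not dominated.
Opt8: not dominated (best fuel economy).
Opt9: dominated by Opt1 (cargo 49≥13, price 67≤83, 0-60 7.9≤8.1, fuel economy 29≥21).
Pareto-optimal: Opt1, Opt2, Opt4, Opt5, Opt6, Opt7, Opt8 → 7.

7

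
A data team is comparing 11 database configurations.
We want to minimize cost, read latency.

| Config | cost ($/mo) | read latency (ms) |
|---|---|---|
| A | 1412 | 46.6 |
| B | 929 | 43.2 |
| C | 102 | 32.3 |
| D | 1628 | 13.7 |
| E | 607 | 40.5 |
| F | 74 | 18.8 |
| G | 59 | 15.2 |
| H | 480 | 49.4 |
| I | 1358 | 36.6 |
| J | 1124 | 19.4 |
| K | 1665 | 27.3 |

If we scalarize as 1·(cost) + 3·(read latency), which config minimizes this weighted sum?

G

A: 1·1412 + 3·46.6 = 1551.8
B: 1·929 + 3·43.2 = 1058.6
C: 1·102 + 3·32.3 = 198.9
D: 1·1628 + 3·13.7 = 1669.1
E: 1·607 + 3·40.5 = 728.5
F: 1·74 + 3·18.8 = 130.4
G: 1·59 + 3·15.2 = 104.6
H: 1·480 + 3·49.4 = 628.2
I: 1·1358 + 3·36.6 = 1467.8
J: 1·1124 + 3·19.4 = 1182.2
K: 1·1665 + 3·27.3 = 1746.9
Lowest: G at 104.6.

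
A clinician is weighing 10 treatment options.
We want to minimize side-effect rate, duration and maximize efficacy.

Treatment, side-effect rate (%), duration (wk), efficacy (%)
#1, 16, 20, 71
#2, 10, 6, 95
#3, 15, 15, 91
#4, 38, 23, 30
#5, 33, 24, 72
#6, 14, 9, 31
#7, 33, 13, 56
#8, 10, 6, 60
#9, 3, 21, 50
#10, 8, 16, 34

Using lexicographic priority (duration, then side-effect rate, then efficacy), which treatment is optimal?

First minimize duration: best is 6, kept {#2, #8}.
Then minimize side-effect rate: best is 10, kept {#2, #8}.
Then maximize efficacy: best is 95, kept {#2}.

#2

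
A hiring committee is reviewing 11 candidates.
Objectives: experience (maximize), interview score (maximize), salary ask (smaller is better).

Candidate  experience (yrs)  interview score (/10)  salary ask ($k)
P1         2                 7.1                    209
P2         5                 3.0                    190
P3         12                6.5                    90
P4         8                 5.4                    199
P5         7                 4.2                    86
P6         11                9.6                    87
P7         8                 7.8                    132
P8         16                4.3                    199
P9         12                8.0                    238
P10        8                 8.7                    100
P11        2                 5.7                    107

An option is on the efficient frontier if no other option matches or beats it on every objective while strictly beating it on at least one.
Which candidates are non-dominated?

P1: dominated by P6 (experience 11≥2, interview score 9.6≥7.1, salary ask 87≤209).
P2: dominated by P3 (experience 12≥5, interview score 6.5≥3.0, salary ask 90≤190).
P3: not dominated.
P4: dominated by P3 (experience 12≥8, interview score 6.5≥5.4, salary ask 90≤199).
P5: not dominated (best salary ask).
P6: not dominated (best interview score).
P7: dominated by P6 (experience 11≥8, interview score 9.6≥7.8, salary ask 87≤132).
P8: not dominated (best experience).
P9: not dominated.
P10: dominated by P6 (experience 11≥8, interview score 9.6≥8.7, salary ask 87≤100).
P11: dominated by P3 (experience 12≥2, interview score 6.5≥5.7, salary ask 90≤107).

P3, P5, P6, P8, P9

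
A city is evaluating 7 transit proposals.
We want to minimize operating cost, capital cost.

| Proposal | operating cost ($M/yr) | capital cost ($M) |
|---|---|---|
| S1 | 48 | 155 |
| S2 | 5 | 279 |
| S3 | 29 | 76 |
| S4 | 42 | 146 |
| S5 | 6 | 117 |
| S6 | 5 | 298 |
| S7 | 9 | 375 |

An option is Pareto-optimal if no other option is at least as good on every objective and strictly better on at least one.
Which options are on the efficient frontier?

S2, S3, S5

S1: dominated by S3 (operating cost 29≤48, capital cost 76≤155).
S2: not dominated.
S3: not dominated (best capital cost).
S4: dominated by S3 (operating cost 29≤42, capital cost 76≤146).
S5: not dominated.
S6: dominated by S2 (operating cost 5≤5, capital cost 279≤298).
S7: dominated by S2 (operating cost 5≤9, capital cost 279≤375).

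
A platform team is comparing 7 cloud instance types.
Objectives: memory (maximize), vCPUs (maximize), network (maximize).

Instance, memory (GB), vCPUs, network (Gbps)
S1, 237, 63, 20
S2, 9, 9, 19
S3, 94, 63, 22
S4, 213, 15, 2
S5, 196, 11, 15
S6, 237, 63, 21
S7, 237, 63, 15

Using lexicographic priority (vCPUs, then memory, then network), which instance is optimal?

First maximize vCPUs: best is 63, kept {S1, S3, S6, S7}.
Then maximize memory: best is 237, kept {S1, S6, S7}.
Then maximize network: best is 21, kept {S6}.

S6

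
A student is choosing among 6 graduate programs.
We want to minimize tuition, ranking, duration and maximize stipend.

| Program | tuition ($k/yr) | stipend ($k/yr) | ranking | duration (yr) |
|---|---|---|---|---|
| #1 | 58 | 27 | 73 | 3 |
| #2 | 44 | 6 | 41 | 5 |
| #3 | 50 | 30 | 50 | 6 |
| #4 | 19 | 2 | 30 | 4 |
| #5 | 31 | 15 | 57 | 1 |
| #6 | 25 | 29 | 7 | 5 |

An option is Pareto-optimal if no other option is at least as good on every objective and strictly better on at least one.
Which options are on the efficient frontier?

#1: not dominated.
#2: dominated by #6 (tuition 25≤44, stipend 29≥6, ranking 7≤41, duration 5≤5).
#3: not dominated (best stipend).
#4: not dominated (best tuition).
#5: not dominated (best duration).
#6: not dominated (best ranking).

#1, #3, #4, #5, #6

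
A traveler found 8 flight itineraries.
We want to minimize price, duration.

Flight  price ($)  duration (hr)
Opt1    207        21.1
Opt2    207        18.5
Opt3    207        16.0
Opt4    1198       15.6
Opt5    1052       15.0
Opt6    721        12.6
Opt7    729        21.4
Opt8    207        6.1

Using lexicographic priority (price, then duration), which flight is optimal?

Opt8

First minimize price: best is 207, kept {Opt1, Opt2, Opt3, Opt8}.
Then minimize duration: best is 6.1, kept {Opt8}.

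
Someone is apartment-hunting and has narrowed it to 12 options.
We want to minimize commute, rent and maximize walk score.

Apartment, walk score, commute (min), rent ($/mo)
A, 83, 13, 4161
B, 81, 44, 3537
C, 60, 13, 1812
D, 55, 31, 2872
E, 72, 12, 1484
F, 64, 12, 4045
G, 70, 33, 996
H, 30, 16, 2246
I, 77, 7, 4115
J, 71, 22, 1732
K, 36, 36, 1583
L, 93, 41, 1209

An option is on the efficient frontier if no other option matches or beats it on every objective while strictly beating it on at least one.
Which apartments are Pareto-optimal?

A: not dominated.
B: dominated by L (walk score 93≥81, commute 41≤44, rent 1209≤3537).
C: dominated by E (walk score 72≥60, commute 12≤13, rent 1484≤1812).
D: dominated by C (walk score 60≥55, commute 13≤31, rent 1812≤2872).
E: not dominated.
F: dominated by E (walk score 72≥64, commute 12≤12, rent 1484≤4045).
G: not dominated (best rent).
H: dominated by C (walk score 60≥30, commute 13≤16, rent 1812≤2246).
I: not dominated (best commute).
J: dominated by E (walk score 72≥71, commute 12≤22, rent 1484≤1732).
K: dominated by E (walk score 72≥36, commute 12≤36, rent 1484≤1583).
L: not dominated (best walk score).

A, E, G, I, L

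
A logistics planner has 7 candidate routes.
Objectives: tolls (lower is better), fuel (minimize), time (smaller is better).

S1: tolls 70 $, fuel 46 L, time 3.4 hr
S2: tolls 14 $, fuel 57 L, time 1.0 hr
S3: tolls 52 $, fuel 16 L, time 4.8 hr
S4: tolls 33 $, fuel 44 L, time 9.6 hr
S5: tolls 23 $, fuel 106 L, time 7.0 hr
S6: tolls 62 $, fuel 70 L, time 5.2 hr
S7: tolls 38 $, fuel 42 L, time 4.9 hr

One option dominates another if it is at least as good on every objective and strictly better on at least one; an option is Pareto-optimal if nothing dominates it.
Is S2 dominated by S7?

No

S7 vs S2: S7 is worse on tolls (38 vs 14), so it does not dominate S2.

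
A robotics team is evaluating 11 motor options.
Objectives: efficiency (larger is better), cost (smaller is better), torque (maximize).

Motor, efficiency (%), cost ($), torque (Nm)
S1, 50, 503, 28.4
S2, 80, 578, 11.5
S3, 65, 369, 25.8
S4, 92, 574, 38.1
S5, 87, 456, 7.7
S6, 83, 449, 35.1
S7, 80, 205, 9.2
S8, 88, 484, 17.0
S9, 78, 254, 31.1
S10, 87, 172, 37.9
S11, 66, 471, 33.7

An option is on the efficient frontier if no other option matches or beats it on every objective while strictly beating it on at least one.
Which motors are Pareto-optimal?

S4, S8, S10

S1: dominated by S6 (efficiency 83≥50, cost 449≤503, torque 35.1≥28.4).
S2: dominated by S4 (efficiency 92≥80, cost 574≤578, torque 38.1≥11.5).
S3: dominated by S9 (efficiency 78≥65, cost 254≤369, torque 31.1≥25.8).
S4: not dominated (best efficiency).
S5: dominated by S10 (efficiency 87≥87, cost 172≤456, torque 37.9≥7.7).
S6: dominated by S10 (efficiency 87≥83, cost 172≤449, torque 37.9≥35.1).
S7: dominated by S10 (efficiency 87≥80, cost 172≤205, torque 37.9≥9.2).
S8: not dominated.
S9: dominated by S10 (efficiency 87≥78, cost 172≤254, torque 37.9≥31.1).
S10: not dominated (best cost).
S11: dominated by S6 (efficiency 83≥66, cost 449≤471, torque 35.1≥33.7).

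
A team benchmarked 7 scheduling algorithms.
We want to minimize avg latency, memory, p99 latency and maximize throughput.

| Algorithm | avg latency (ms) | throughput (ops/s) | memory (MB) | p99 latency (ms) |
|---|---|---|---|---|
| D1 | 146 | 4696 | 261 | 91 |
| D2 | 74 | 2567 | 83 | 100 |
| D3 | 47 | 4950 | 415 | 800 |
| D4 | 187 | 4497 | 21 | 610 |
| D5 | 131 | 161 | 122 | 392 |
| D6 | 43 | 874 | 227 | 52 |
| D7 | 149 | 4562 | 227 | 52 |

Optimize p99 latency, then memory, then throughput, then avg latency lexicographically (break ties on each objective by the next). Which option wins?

D7

First minimize p99 latency: best is 52, kept {D6, D7}.
Then minimize memory: best is 227, kept {D6, D7}.
Then maximize throughput: best is 4562, kept {D7}.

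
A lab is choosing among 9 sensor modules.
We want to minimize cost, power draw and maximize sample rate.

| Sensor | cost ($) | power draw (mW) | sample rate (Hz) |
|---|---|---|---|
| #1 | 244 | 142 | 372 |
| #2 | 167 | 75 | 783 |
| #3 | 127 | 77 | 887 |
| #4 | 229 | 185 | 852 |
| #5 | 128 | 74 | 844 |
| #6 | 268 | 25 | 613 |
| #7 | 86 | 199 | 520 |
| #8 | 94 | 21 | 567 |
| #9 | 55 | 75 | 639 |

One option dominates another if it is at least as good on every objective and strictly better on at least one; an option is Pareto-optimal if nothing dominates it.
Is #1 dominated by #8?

#8 vs #1: cost 94≤244, power draw 21≤142, sample rate 567≥372 — #8 is at least as good on every objective with at least one strict improvement.

Yes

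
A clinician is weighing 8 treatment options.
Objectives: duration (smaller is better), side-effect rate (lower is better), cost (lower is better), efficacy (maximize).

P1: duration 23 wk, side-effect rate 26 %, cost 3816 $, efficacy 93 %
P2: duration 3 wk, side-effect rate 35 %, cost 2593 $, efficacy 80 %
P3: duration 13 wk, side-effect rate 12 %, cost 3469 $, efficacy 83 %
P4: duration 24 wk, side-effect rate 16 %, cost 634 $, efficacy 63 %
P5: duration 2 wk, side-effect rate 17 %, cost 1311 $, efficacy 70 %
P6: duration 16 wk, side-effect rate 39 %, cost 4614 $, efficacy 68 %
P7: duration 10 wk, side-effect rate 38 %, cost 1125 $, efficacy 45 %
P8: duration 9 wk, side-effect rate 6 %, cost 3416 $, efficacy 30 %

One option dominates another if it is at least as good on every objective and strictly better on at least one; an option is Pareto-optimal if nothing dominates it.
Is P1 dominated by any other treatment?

P2: worse on side-effect rate (35 vs 26).
P3: worse on efficacy (83 vs 93).
P4: worse on duration (24 vs 23).
P5: worse on efficacy (70 vs 93).
P6: worse on side-effect rate (39 vs 26).
P7: worse on side-effect rate (38 vs 26).
P8: worse on efficacy (30 vs 93).
No option is at least as good as P1 on every objective and strictly better on one.

No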